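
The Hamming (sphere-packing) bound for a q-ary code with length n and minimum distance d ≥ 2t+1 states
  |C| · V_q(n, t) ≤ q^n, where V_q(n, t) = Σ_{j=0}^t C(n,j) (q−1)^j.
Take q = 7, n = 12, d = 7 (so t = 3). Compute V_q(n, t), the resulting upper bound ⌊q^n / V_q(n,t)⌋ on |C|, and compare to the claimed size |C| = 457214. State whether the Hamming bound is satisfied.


V_q(n, t) = 49969, q^n = 13841287201, Hamming bound = 276997, |C| = 457214 > bound (violated).

Step 1: Compute V_q(n, t) = Σ_{j=0}^3 C(n, j) (q−1)^j.
  j = 0: C(12,0)·(6)^0 = 1·1 = 1.
  j = 1: C(12,1)·(6)^1 = 12·6 = 72.
  j = 2: C(12,2)·(6)^2 = 66·36 = 2376.
  j = 3: C(12,3)·(6)^3 = 220·216 = 47520.
  V_q(n, t) = 1 + 72 + 2376 + 47520 = 49969.
Step 2: q^n = 7^12 = 13841287201.
Step 3: Hamming bound ⌊q^n / V_q(n,t)⌋ = ⌊13841287201/49969⌋ = 276997.
Step 4: Compare |C| = 457214 to 276997: violated.
The claimed |C| lies above the Hamming bound, so no 7-ary code of length 12 with d ≥ 7 can have 457214 codewords.


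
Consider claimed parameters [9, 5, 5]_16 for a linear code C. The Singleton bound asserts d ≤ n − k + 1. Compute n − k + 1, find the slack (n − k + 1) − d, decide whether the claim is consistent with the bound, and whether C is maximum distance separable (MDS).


Singleton RHS = n − k + 1 = 5, slack = 0, bound satisfied, MDS.

Singleton bound: d ≤ n − k + 1.
Here n = 9, k = 5, so n − k + 1 = 5.
Given d = 5, check d ≤ 5: YES.
Slack = (n − k + 1) − d = 0.
The code is MDS (slack = 0).
Description: the claimed parameters are [9, 5, 5]_16; such a code would be MDS (meets Singleton bound).


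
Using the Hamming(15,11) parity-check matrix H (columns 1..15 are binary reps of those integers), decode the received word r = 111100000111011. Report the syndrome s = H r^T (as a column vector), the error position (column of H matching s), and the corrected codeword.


s = (1, 0, 0, 0)^T, error position = 8, corrected codeword c = 111100010111011

Compute s = H r^T mod 2 one row at a time:
  s_1 = 0 + 0 + 1 + 1 + 1 + 0 + 1 + 1 = 5 ≡ 1 (mod 2).
  s_2 = 1 + 0 + 0 + 0 + 1 + 0 + 1 + 1 = 4 ≡ 0 (mod 2).
  s_3 = 1 + 1 + 0 + 0 + 1 + 1 + 1 + 1 = 6 ≡ 0 (mod 2).
  s_4 = 1 + 1 + 0 + 0 + 0 + 1 + 0 + 1 = 4 ≡ 0 (mod 2).
s = (1, 0, 0, 0)^T — this equals column 8 of H (binary 1000), so error is at position 8.
Correct: flip bit 8 of r = 111100000111011 to get c = 111100010111011.


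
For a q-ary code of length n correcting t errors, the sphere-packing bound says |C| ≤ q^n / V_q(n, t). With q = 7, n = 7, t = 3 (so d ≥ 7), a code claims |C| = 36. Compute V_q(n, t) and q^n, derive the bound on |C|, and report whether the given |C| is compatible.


V_q(n, t) = 8359, q^n = 823543, Hamming bound = 98, |C| = 36 ≤ bound (satisfied).

Step 1: Compute V_q(n, t) = Σ_{j=0}^3 C(n, j) (q−1)^j.
  j = 0: C(7,0)·(6)^0 = 1·1 = 1.
  j = 1: C(7,1)·(6)^1 = 7·6 = 42.
  j = 2: C(7,2)·(6)^2 = 21·36 = 756.
  j = 3: C(7,3)·(6)^3 = 35·216 = 7560.
  V_q(n, t) = 1 + 42 + 756 + 7560 = 8359.
Step 2: q^n = 7^7 = 823543.
Step 3: Hamming bound ⌊q^n / V_q(n,t)⌋ = ⌊823543/8359⌋ = 98.
Step 4: Compare |C| = 36 to 98: satisfied.
The claimed |C| lies below the Hamming bound.


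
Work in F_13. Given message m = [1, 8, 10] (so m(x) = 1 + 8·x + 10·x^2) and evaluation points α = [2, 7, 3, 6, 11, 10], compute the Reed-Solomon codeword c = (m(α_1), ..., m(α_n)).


c = [5, 1, 11, 6, 12, 2]

Message polynomial: m(x) = 1 + 8·x + 10·x^2 (mod 13).
For each evaluation point α_i, compute m(α_i) mod 13:
  α_1 = 2: Horner steps 10 → 2 → 5, so m(2) = 5.
  α_2 = 7: Horner steps 10 → 0 → 1, so m(7) = 1.
  α_3 = 3: Horner steps 10 → 12 → 11, so m(3) = 11.
  α_4 = 6: Horner steps 10 → 3 → 6, so m(6) = 6.
  α_5 = 11: Horner steps 10 → 1 → 12, so m(11) = 12.
  α_6 = 10: Horner steps 10 → 4 → 2, so m(10) = 2.
Codeword c = [5, 1, 11, 6, 12, 2] ∈ F_13^6.


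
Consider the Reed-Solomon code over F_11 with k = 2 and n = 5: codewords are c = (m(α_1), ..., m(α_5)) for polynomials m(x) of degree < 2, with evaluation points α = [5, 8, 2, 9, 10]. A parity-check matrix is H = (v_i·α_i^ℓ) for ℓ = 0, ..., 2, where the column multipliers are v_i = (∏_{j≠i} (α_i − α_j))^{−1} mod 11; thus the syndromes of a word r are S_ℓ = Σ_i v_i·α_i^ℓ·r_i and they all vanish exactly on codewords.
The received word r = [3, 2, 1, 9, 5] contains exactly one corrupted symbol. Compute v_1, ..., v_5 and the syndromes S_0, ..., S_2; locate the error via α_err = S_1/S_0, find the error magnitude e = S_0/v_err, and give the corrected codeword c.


S = (9, 7, 3), error at position 3, error magnitude e = 8, c = [3, 2, 4, 9, 5].

Step 1: column multipliers v_i = (∏_{j≠i}(α_i − α_j))^{−1} mod 11.
  i = 1 (α = 5): (5−8)(5−2)(5−9)(5−10) = (−3)·3·(−4)·(−5) = −180 ≡ 7, so v_1 = 7^{−1} = 8 (mod 11).
  i = 2 (α = 8): (8−5)(8−2)(8−9)(8−10) = 3·6·(−1)·(−2) = 36 ≡ 3, so v_2 = 3^{−1} = 4 (mod 11).
  i = 3 (α = 2): (2−5)(2−8)(2−9)(2−10) = (−3)·(−6)·(−7)·(−8) = 1008 ≡ 7, so v_3 = 7^{−1} = 8 (mod 11).
  i = 4 (α = 9): (9−5)(9−8)(9−2)(9−10) = 4·1·7·(−1) = −28 ≡ 5, so v_4 = 5^{−1} = 9 (mod 11).
  i = 5 (α = 10): (10−5)(10−8)(10−2)(10−9) = 5·2·8·1 = 80 ≡ 3, so v_5 = 3^{−1} = 4 (mod 11).
  v = [8, 4, 8, 9, 4].
Step 2: syndromes of r = [3, 2, 1, 9, 5] (all sums mod 11).
  S_0 = Σ v_i r_i = 8·3 + 4·2 + 8·1 + 9·9 + 4·5 = 141 ≡ 9.
  S_1 = Σ v_i α_i r_i = 8·5·3 + 4·8·2 + 8·2·1 + 9·9·9 + 4·10·5 = 1129 ≡ 7.
  α_i^2 mod 11 = [3, 9, 4, 4, 1].
  S_2 = Σ v_i α_i^2 r_i = 8·3·3 + 4·9·2 + 8·4·1 + 9·4·9 + 4·1·5 = 520 ≡ 3.
  S = (9, 7, 3) ≠ 0, so r is not a codeword (an error is present).
Step 3: locate the error. For a single error e at position i, S_ℓ = v_i·e·α_i^ℓ, so α_err = S_1/S_0.
  S_0^{−1} = 9^{−1} = 5 (mod 11), so α_err = 7·5 = 35 ≡ 2 = α_3. Error position i = 3.
  Consistency check: S_2/S_1 = 3·8 = 24 ≡ 2 = α_err ✓ (single-error assumption holds).
Step 4: error magnitude e = S_0/v_3 = S_0·∏_{j≠3}(α_3 − α_j) = 9·7 = 63 ≡ 8 (mod 11).
Step 5: correct position 3: c_3 = r_3 − e = 1 − 8 ≡ 4 (mod 11). Hence c = [3, 2, 4, 9, 5].
  Check: interpolating c through the α_i gives m(x) = 1 + 7·x (degree < 2) with m(α_i) = c_i for every i, so c is indeed a codeword.


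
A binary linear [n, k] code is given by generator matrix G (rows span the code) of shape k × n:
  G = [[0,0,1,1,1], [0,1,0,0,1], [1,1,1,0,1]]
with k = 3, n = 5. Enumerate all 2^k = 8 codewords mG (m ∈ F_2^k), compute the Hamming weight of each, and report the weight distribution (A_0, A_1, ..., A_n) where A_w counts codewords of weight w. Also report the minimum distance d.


Weight distribution: A_0 = 1, A_2 = 2, A_3 = 4, A_4 = 1. Minimum distance d = 2.

Enumerate all 2^3 = 8 messages m ∈ F_2^3.
For each, compute codeword c = mG in F_2^5, then tally its weight.
  m = 000 → c = 00000, weight = 0.
  m = 100 → c = 00111, weight = 3.
  m = 010 → c = 01001, weight = 2.
  m = 110 → c = 01110, weight = 3.
  m = 001 → c = 11101, weight = 4.
  m = 101 → c = 11010, weight = 3.
  m = 011 → c = 10100, weight = 2.
  m = 111 → c = 10011, weight = 3.
Tally weights:
  weight 0: 1 codewords.
  weight 2: 2 codewords.
  weight 3: 4 codewords.
  weight 4: 1 codewords.
Minimum distance d = smallest w > 0 with A_w > 0 = 2.
Sanity: Σ A_w = 8 = 2^3 = 8 ✓.


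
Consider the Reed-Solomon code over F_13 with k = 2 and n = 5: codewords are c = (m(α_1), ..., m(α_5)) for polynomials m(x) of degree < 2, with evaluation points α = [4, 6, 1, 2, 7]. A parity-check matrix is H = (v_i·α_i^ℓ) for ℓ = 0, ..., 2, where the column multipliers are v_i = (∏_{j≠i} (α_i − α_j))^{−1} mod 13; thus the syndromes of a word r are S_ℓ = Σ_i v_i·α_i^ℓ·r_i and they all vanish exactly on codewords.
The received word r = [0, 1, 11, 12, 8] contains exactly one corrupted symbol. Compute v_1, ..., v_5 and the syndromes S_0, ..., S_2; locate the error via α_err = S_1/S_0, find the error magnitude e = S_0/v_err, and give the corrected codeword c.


S = (7, 7, 7), error at position 3, error magnitude e = 6, c = [0, 1, 5, 12, 8].

Step 1: column multipliers v_i = (∏_{j≠i}(α_i − α_j))^{−1} mod 13.
  i = 1 (α = 4): (4−6)(4−1)(4−2)(4−7) = (−2)·3·2·(−3) = 36 ≡ 10, so v_1 = 10^{−1} = 4 (mod 13).
  i = 2 (α = 6): (6−4)(6−1)(6−2)(6−7) = 2·5·4·(−1) = −40 ≡ 12, so v_2 = 12^{−1} = 12 (mod 13).
  i = 3 (α = 1): (1−4)(1−6)(1−2)(1−7) = (−3)·(−5)·(−1)·(−6) = 90 ≡ 12, so v_3 = 12^{−1} = 12 (mod 13).
  i = 4 (α = 2): (2−4)(2−6)(2−1)(2−7) = (−2)·(−4)·1·(−5) = −40 ≡ 12, so v_4 = 12^{−1} = 12 (mod 13).
  i = 5 (α = 7): (7−4)(7−6)(7−1)(7−2) = 3·1·6·5 = 90 ≡ 12, so v_5 = 12^{−1} = 12 (mod 13).
  v = [4, 12, 12, 12, 12].
Step 2: syndromes of r = [0, 1, 11, 12, 8] (all sums mod 13).
  S_0 = Σ v_i r_i = 4·0 + 12·1 + 12·11 + 12·12 + 12·8 = 384 ≡ 7.
  S_1 = Σ v_i α_i r_i = 4·4·0 + 12·6·1 + 12·1·11 + 12·2·12 + 12·7·8 = 1164 ≡ 7.
  α_i^2 mod 13 = [3, 10, 1, 4, 10].
  S_2 = Σ v_i α_i^2 r_i = 4·3·0 + 12·10·1 + 12·1·11 + 12·4·12 + 12·10·8 = 1788 ≡ 7.
  S = (7, 7, 7) ≠ 0, so r is not a codeword (an error is present).
Step 3: locate the error. For a single error e at position i, S_ℓ = v_i·e·α_i^ℓ, so α_err = S_1/S_0.
  S_0^{−1} = 7^{−1} = 2 (mod 13), so α_err = 7·2 = 14 ≡ 1 = α_3. Error position i = 3.
  Consistency check: S_2/S_1 = 7·2 = 14 ≡ 1 = α_err ✓ (single-error assumption holds).
Step 4: error magnitude e = S_0/v_3 = S_0·∏_{j≠3}(α_3 − α_j) = 7·12 = 84 ≡ 6 (mod 13).
Step 5: correct position 3: c_3 = r_3 − e = 11 − 6 ≡ 5 (mod 13). Hence c = [0, 1, 5, 12, 8].
  Check: interpolating c through the α_i gives m(x) = 11 + 7·x (degree < 2) with m(α_i) = c_i for every i, so c is indeed a codeword.


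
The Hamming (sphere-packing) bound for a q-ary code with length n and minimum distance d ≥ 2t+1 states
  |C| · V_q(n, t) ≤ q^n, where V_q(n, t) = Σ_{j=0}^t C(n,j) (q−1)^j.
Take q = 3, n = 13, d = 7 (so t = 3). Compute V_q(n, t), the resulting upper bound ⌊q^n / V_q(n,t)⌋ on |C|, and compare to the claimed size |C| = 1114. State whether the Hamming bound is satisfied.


V_q(n, t) = 2627, q^n = 1594323, Hamming bound = 606, |C| = 1114 > bound (violated).

Step 1: Compute V_q(n, t) = Σ_{j=0}^3 C(n, j) (q−1)^j.
  j = 0: C(13,0)·(2)^0 = 1·1 = 1.
  j = 1: C(13,1)·(2)^1 = 13·2 = 26.
  j = 2: C(13,2)·(2)^2 = 78·4 = 312.
  j = 3: C(13,3)·(2)^3 = 286·8 = 2288.
  V_q(n, t) = 1 + 26 + 312 + 2288 = 2627.
Step 2: q^n = 3^13 = 1594323.
Step 3: Hamming bound ⌊q^n / V_q(n,t)⌋ = ⌊1594323/2627⌋ = 606.
Step 4: Compare |C| = 1114 to 606: violated.
The claimed |C| lies above the Hamming bound, so no 3-ary code of length 13 with d ≥ 7 can have 1114 codewords.


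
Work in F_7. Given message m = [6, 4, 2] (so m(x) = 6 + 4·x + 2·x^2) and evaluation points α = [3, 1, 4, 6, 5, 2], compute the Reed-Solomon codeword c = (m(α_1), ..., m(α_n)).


c = [1, 5, 5, 4, 6, 1]

Message polynomial: m(x) = 6 + 4·x + 2·x^2 (mod 7).
For each evaluation point α_i, compute m(α_i) mod 7:
  α_1 = 3: Horner steps 2 → 3 → 1, so m(3) = 1.
  α_2 = 1: Horner steps 2 → 6 → 5, so m(1) = 5.
  α_3 = 4: Horner steps 2 → 5 → 5, so m(4) = 5.
  α_4 = 6: Horner steps 2 → 2 → 4, so m(6) = 4.
  α_5 = 5: Horner steps 2 → 0 → 6, so m(5) = 6.
  α_6 = 2: Horner steps 2 → 1 → 1, so m(2) = 1.
Codeword c = [1, 5, 5, 4, 6, 1] ∈ F_7^6.


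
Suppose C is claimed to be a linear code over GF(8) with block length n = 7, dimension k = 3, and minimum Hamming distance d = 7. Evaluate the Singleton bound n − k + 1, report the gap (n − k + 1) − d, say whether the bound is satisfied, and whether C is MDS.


Singleton RHS = n − k + 1 = 5, slack = -2, bound violated (no such code; not MDS).

Singleton bound: d ≤ n − k + 1.
Here n = 7, k = 3, so n − k + 1 = 5.
Given d = 7, check d ≤ 5: NO.
Slack = (n − k + 1) − d = -2.
The slack is negative: d = 7 exceeds n − k + 1 = 5 by 2, so the Singleton bound is violated and no linear [7, 3, 7]_8 code can exist. In particular it is not MDS (MDS requires d = n − k + 1 exactly).
Description: the claimed parameters are [7, 3, 7]_8; such a code would be impossible (violates the Singleton bound).


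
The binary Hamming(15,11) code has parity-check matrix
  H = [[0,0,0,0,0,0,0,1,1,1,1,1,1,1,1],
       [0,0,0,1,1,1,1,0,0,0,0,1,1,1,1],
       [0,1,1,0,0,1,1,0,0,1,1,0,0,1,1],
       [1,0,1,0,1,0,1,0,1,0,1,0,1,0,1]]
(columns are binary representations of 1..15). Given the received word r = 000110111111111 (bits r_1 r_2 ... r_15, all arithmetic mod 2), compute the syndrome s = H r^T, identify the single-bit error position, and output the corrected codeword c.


s = (0, 1, 1, 0)^T, error position = 6, corrected codeword c = 000111111111111

Compute s = H r^T mod 2 one row at a time:
  s_1 = 1 + 1 + 1 + 1 + 1 + 1 + 1 + 1 = 8 ≡ 0 (mod 2).
  s_2 = 1 + 1 + 0 + 1 + 1 + 1 + 1 + 1 = 7 ≡ 1 (mod 2).
  s_3 = 0 + 0 + 0 + 1 + 1 + 1 + 1 + 1 = 5 ≡ 1 (mod 2).
  s_4 = 0 + 0 + 1 + 1 + 1 + 1 + 1 + 1 = 6 ≡ 0 (mod 2).
s = (0, 1, 1, 0)^T — this equals column 6 of H (binary 0110), so error is at position 6.
Correct: flip bit 6 of r = 000110111111111 to get c = 000111111111111.


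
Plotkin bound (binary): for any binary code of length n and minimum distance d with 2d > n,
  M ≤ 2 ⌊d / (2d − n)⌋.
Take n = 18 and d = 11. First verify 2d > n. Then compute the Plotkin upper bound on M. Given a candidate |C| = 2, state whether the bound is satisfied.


Plotkin bound M ≤ 4; given |C| = 2 ≤ bound (satisfied).

Check applicability: 2d = 22, n = 18.
2d − n = 4 > 0, so Plotkin applies.
Compute d/(2d−n) = 11/4 ≈ 2.7500.
⌊d/(2d−n)⌋ = 2.
Plotkin bound: M ≤ 2·2 = 4.
Given |C| = 2, check: satisfied.
This |C| is below the Plotkin bound.


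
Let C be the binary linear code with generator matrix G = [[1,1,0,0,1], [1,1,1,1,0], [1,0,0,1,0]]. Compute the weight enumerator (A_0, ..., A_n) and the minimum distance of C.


Weight distribution: A_0 = 1, A_2 = 2, A_3 = 4, A_4 = 1. Minimum distance d = 2.

Enumerate all 2^3 = 8 messages m ∈ F_2^3.
For each, compute codeword c = mG in F_2^5, then tally its weight.
  m = 000 → c = 00000, weight = 0.
  m = 100 → c = 11001, weight = 3.
  m = 010 → c = 11110, weight = 4.
  m = 110 → c = 00111, weight = 3.
  m = 001 → c = 10010, weight = 2.
  m = 101 → c = 01011, weight = 3.
  m = 011 → c = 01100, weight = 2.
  m = 111 → c = 10101, weight = 3.
Tally weights:
  weight 0: 1 codewords.
  weight 2: 2 codewords.
  weight 3: 4 codewords.
  weight 4: 1 codewords.
Minimum distance d = smallest w > 0 with A_w > 0 = 2.
Sanity: Σ A_w = 8 = 2^3 = 8 ✓.


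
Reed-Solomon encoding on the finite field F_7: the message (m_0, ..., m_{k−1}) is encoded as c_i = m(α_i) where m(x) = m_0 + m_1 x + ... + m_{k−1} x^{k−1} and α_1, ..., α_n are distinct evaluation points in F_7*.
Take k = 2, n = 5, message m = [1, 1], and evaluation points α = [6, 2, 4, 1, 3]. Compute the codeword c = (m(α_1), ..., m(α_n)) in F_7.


c = [0, 3, 5, 2, 4]

Message polynomial: m(x) = 1 + 1·x (mod 7).
For each evaluation point α_i, compute m(α_i) mod 7:
  α_1 = 6: Horner steps 1 → 0, so m(6) = 0.
  α_2 = 2: Horner steps 1 → 3, so m(2) = 3.
  α_3 = 4: Horner steps 1 → 5, so m(4) = 5.
  α_4 = 1: Horner steps 1 → 2, so m(1) = 2.
  α_5 = 3: Horner steps 1 → 4, so m(3) = 4.
Codeword c = [0, 3, 5, 2, 4] ∈ F_7^5.


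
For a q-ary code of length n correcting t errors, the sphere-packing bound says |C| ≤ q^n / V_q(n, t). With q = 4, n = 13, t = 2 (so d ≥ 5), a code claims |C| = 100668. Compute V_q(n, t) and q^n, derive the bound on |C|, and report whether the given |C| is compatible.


V_q(n, t) = 742, q^n = 67108864, Hamming bound = 90443, |C| = 100668 > bound (violated).

Step 1: Compute V_q(n, t) = Σ_{j=0}^2 C(n, j) (q−1)^j.
  j = 0: C(13,0)·(3)^0 = 1·1 = 1.
  j = 1: C(13,1)·(3)^1 = 13·3 = 39.
  j = 2: C(13,2)·(3)^2 = 78·9 = 702.
  V_q(n, t) = 1 + 39 + 702 = 742.
Step 2: q^n = 4^13 = 67108864.
Step 3: Hamming bound ⌊q^n / V_q(n,t)⌋ = ⌊67108864/742⌋ = 90443.
Step 4: Compare |C| = 100668 to 90443: violated.
The claimed |C| lies above the Hamming bound, so no 4-ary code of length 13 with d ≥ 5 can have 100668 codewords.


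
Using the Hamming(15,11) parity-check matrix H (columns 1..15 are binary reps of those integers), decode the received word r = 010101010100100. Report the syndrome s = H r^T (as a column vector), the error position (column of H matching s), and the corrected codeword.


s = (1, 1, 1, 1)^T, error position = 15, corrected codeword c = 010101010100101

Compute s = H r^T mod 2 one row at a time:
  s_1 = 1 + 0 + 1 + 0 + 0 + 1 + 0 + 0 = 3 ≡ 1 (mod 2).
  s_2 = 1 + 0 + 1 + 0 + 0 + 1 + 0 + 0 = 3 ≡ 1 (mod 2).
  s_3 = 1 + 0 + 1 + 0 + 1 + 0 + 0 + 0 = 3 ≡ 1 (mod 2).
  s_4 = 0 + 0 + 0 + 0 + 0 + 0 + 1 + 0 = 1 ≡ 1 (mod 2).
s = (1, 1, 1, 1)^T — this equals column 15 of H (binary 1111), so error is at position 15.
Correct: flip bit 15 of r = 010101010100100 to get c = 010101010100101.


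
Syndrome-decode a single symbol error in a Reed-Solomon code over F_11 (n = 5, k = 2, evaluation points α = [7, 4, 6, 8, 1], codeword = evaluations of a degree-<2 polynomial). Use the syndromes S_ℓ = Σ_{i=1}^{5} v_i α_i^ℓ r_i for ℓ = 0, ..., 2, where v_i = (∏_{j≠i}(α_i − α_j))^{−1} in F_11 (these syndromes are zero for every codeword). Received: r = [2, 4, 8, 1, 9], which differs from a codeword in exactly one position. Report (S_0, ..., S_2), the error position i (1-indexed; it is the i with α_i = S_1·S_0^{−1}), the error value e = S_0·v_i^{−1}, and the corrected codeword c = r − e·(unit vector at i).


S = (9, 8, 1), error at position 1, error magnitude e = 3, c = [10, 4, 8, 1, 9].

Step 1: column multipliers v_i = (∏_{j≠i}(α_i − α_j))^{−1} mod 11.
  i = 1 (α = 7): (7−4)(7−6)(7−8)(7−1) = 3·1·(−1)·6 = −18 ≡ 4, so v_1 = 4^{−1} = 3 (mod 11).
  i = 2 (α = 4): (4−7)(4−6)(4−8)(4−1) = (−3)·(−2)·(−4)·3 = −72 ≡ 5, so v_2 = 5^{−1} = 9 (mod 11).
  i = 3 (α = 6): (6−7)(6−4)(6−8)(6−1) = (−1)·2·(−2)·5 = 20 ≡ 9, so v_3 = 9^{−1} = 5 (mod 11).
  i = 4 (α = 8): (8−7)(8−4)(8−6)(8−1) = 1·4·2·7 = 56 ≡ 1, so v_4 = 1^{−1} = 1 (mod 11).
  i = 5 (α = 1): (1−7)(1−4)(1−6)(1−8) = (−6)·(−3)·(−5)·(−7) = 630 ≡ 3, so v_5 = 3^{−1} = 4 (mod 11).
  v = [3, 9, 5, 1, 4].
Step 2: syndromes of r = [2, 4, 8, 1, 9] (all sums mod 11).
  S_0 = Σ v_i r_i = 3·2 + 9·4 + 5·8 + 1·1 + 4·9 = 119 ≡ 9.
  S_1 = Σ v_i α_i r_i = 3·7·2 + 9·4·4 + 5·6·8 + 1·8·1 + 4·1·9 = 470 ≡ 8.
  α_i^2 mod 11 = [5, 5, 3, 9, 1].
  S_2 = Σ v_i α_i^2 r_i = 3·5·2 + 9·5·4 + 5·3·8 + 1·9·1 + 4·1·9 = 375 ≡ 1.
  S = (9, 8, 1) ≠ 0, so r is not a codeword (an error is present).
Step 3: locate the error. For a single error e at position i, S_ℓ = v_i·e·α_i^ℓ, so α_err = S_1/S_0.
  S_0^{−1} = 9^{−1} = 5 (mod 11), so α_err = 8·5 = 40 ≡ 7 = α_1. Error position i = 1.
  Consistency check: S_2/S_1 = 1·7 = 7 ≡ 7 = α_err ✓ (single-error assumption holds).
Step 4: error magnitude e = S_0/v_1 = S_0·∏_{j≠1}(α_1 − α_j) = 9·4 = 36 ≡ 3 (mod 11).
Step 5: correct position 1: c_1 = r_1 − e = 2 − 3 ≡ 10 (mod 11). Hence c = [10, 4, 8, 1, 9].
  Check: interpolating c through the α_i gives m(x) = 7 + 2·x (degree < 2) with m(α_i) = c_i for every i, so c is indeed a codeword.


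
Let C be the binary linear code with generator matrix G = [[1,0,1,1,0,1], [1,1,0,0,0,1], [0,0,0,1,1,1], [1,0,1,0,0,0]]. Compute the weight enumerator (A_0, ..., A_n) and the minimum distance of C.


Weight distribution: A_0 = 1, A_1 = 1, A_2 = 2, A_3 = 6, A_4 = 5, A_5 = 1. Minimum distance d = 1.

Enumerate all 2^4 = 16 messages m ∈ F_2^4.
For each, compute codeword c = mG in F_2^6, then tally its weight.
  m = 0000 → c = 000000, weight = 0.
  m = 1000 → c = 101101, weight = 4.
  m = 0100 → c = 110001, weight = 3.
  m = 1100 → c = 011100, weight = 3.
  m = 0010 → c = 000111, weight = 3.
  m = 1010 → c = 101010, weight = 3.
  m = 0110 → c = 110110, weight = 4.
  m = 1110 → c = 011011, weight = 4.
  m = 0001 → c = 101000, weight = 2.
  m = 1001 → c = 000101, weight = 2.
  m = 0101 → c = 011001, weight = 3.
  m = 1101 → c = 110100, weight = 3.
  m = 0011 → c = 101111, weight = 5.
  m = 1011 → c = 000010, weight = 1.
  m = 0111 → c = 011110, weight = 4.
  m = 1111 → c = 110011, weight = 4.
Tally weights:
  weight 0: 1 codewords.
  weight 1: 1 codewords.
  weight 2: 2 codewords.
  weight 3: 6 codewords.
  weight 4: 5 codewords.
  weight 5: 1 codewords.
Minimum distance d = smallest w > 0 with A_w > 0 = 1.
Sanity: Σ A_w = 16 = 2^4 = 16 ✓.


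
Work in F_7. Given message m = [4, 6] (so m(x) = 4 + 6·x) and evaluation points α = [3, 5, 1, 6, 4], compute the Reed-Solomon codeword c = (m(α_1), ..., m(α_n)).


c = [1, 6, 3, 5, 0]

Message polynomial: m(x) = 4 + 6·x (mod 7).
For each evaluation point α_i, compute m(α_i) mod 7:
  α_1 = 3: Horner steps 6 → 1, so m(3) = 1.
  α_2 = 5: Horner steps 6 → 6, so m(5) = 6.
  α_3 = 1: Horner steps 6 → 3, so m(1) = 3.
  α_4 = 6: Horner steps 6 → 5, so m(6) = 5.
  α_5 = 4: Horner steps 6 → 0, so m(4) = 0.
Codeword c = [1, 6, 3, 5, 0] ∈ F_7^5.


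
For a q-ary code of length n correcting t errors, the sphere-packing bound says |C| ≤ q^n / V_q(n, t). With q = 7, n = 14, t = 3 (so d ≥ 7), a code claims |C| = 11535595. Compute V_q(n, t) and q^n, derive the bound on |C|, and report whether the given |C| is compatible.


V_q(n, t) = 81985, q^n = 678223072849, Hamming bound = 8272526, |C| = 11535595 > bound (violated).

Step 1: Compute V_q(n, t) = Σ_{j=0}^3 C(n, j) (q−1)^j.
  j = 0: C(14,0)·(6)^0 = 1·1 = 1.
  j = 1: C(14,1)·(6)^1 = 14·6 = 84.
  j = 2: C(14,2)·(6)^2 = 91·36 = 3276.
  j = 3: C(14,3)·(6)^3 = 364·216 = 78624.
  V_q(n, t) = 1 + 84 + 3276 + 78624 = 81985.
Step 2: q^n = 7^14 = 678223072849.
Step 3: Hamming bound ⌊q^n / V_q(n,t)⌋ = ⌊678223072849/81985⌋ = 8272526.
Step 4: Compare |C| = 11535595 to 8272526: violated.
The claimed |C| lies above the Hamming bound, so no 7-ary code of length 14 with d ≥ 7 can have 11535595 codewords.


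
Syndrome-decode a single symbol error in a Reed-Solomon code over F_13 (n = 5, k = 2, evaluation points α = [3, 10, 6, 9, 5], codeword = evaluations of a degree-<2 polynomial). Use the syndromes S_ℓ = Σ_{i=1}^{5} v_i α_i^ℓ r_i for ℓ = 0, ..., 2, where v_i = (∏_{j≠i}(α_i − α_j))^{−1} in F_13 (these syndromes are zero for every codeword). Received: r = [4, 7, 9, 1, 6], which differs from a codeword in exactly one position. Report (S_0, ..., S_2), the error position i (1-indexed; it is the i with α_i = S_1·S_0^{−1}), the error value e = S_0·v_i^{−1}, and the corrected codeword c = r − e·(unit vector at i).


S = (10, 11, 3), error at position 5, error magnitude e = 3, c = [4, 7, 9, 1, 3].

Step 1: column multipliers v_i = (∏_{j≠i}(α_i − α_j))^{−1} mod 13.
  i = 1 (α = 3): (3−10)(3−6)(3−9)(3−5) = (−7)·(−3)·(−6)·(−2) = 252 ≡ 5, so v_1 = 5^{−1} = 8 (mod 13).
  i = 2 (α = 10): (10−3)(10−6)(10−9)(10−5) = 7·4·1·5 = 140 ≡ 10, so v_2 = 10^{−1} = 4 (mod 13).
  i = 3 (α = 6): (6−3)(6−10)(6−9)(6−5) = 3·(−4)·(−3)·1 = 36 ≡ 10, so v_3 = 10^{−1} = 4 (mod 13).
  i = 4 (α = 9): (9−3)(9−10)(9−6)(9−5) = 6·(−1)·3·4 = −72 ≡ 6, so v_4 = 6^{−1} = 11 (mod 13).
  i = 5 (α = 5): (5−3)(5−10)(5−6)(5−9) = 2·(−5)·(−1)·(−4) = −40 ≡ 12, so v_5 = 12^{−1} = 12 (mod 13).
  v = [8, 4, 4, 11, 12].
Step 2: syndromes of r = [4, 7, 9, 1, 6] (all sums mod 13).
  S_0 = Σ v_i r_i = 8·4 + 4·7 + 4·9 + 11·1 + 12·6 = 179 ≡ 10.
  S_1 = Σ v_i α_i r_i = 8·3·4 + 4·10·7 + 4·6·9 + 11·9·1 + 12·5·6 = 1051 ≡ 11.
  α_i^2 mod 13 = [9, 9, 10, 3, 12].
  S_2 = Σ v_i α_i^2 r_i = 8·9·4 + 4·9·7 + 4·10·9 + 11·3·1 + 12·12·6 = 1797 ≡ 3.
  S = (10, 11, 3) ≠ 0, so r is not a codeword (an error is present).
Step 3: locate the error. For a single error e at position i, S_ℓ = v_i·e·α_i^ℓ, so α_err = S_1/S_0.
  S_0^{−1} = 10^{−1} = 4 (mod 13), so α_err = 11·4 = 44 ≡ 5 = α_5. Error position i = 5.
  Consistency check: S_2/S_1 = 3·6 = 18 ≡ 5 = α_err ✓ (single-error assumption holds).
Step 4: error magnitude e = S_0/v_5 = S_0·∏_{j≠5}(α_5 − α_j) = 10·12 = 120 ≡ 3 (mod 13).
Step 5: correct position 5: c_5 = r_5 − e = 6 − 3 ≡ 3 (mod 13). Hence c = [4, 7, 9, 1, 3].
  Check: interpolating c through the α_i gives m(x) = 12 + 6·x (degree < 2) with m(α_i) = c_i for every i, so c is indeed a codeword.


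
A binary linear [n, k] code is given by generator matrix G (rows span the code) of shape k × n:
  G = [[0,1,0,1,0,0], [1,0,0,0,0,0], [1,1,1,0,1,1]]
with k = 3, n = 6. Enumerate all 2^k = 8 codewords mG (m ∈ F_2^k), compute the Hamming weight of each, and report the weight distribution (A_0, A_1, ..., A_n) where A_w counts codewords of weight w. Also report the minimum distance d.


Weight distribution: A_0 = 1, A_1 = 1, A_2 = 1, A_3 = 1, A_4 = 2, A_5 = 2. Minimum distance d = 1.

Enumerate all 2^3 = 8 messages m ∈ F_2^3.
For each, compute codeword c = mG in F_2^6, then tally its weight.
  m = 000 → c = 000000, weight = 0.
  m = 100 → c = 010100, weight = 2.
  m = 010 → c = 100000, weight = 1.
  m = 110 → c = 110100, weight = 3.
  m = 001 → c = 111011, weight = 5.
  m = 101 → c = 101111, weight = 5.
  m = 011 → c = 011011, weight = 4.
  m = 111 → c = 001111, weight = 4.
Tally weights:
  weight 0: 1 codewords.
  weight 1: 1 codewords.
  weight 2: 1 codewords.
  weight 3: 1 codewords.
  weight 4: 2 codewords.
  weight 5: 2 codewords.
Minimum distance d = smallest w > 0 with A_w > 0 = 1.
Sanity: Σ A_w = 8 = 2^3 = 8 ✓.


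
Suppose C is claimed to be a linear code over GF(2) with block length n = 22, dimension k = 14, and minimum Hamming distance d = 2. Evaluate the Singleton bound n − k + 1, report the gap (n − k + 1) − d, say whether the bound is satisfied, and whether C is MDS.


Singleton RHS = n − k + 1 = 9, slack = 7, bound satisfied, not MDS.

Singleton bound: d ≤ n − k + 1.
Here n = 22, k = 14, so n − k + 1 = 9.
Given d = 2, check d ≤ 9: YES.
Slack = (n − k + 1) − d = 7.
The code is NOT MDS (slack = 7 > 0).
Description: the claimed parameters are [22, 14, 2]_2; such a code would be non-MDS.


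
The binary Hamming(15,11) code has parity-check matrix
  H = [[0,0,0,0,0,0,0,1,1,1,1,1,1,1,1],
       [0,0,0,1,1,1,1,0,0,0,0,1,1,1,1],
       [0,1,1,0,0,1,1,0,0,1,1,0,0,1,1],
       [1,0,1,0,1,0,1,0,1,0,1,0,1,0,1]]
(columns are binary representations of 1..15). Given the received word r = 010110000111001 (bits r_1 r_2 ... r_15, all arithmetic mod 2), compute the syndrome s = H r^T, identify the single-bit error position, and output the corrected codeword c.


s = (0, 0, 0, 1)^T, error position = 1, corrected codeword c = 110110000111001

Compute s = H r^T mod 2 one row at a time:
  s_1 = 0 + 0 + 1 + 1 + 1 + 0 + 0 + 1 = 4 ≡ 0 (mod 2).
  s_2 = 1 + 1 + 0 + 0 + 1 + 0 + 0 + 1 = 4 ≡ 0 (mod 2).
  s_3 = 1 + 0 + 0 + 0 + 1 + 1 + 0 + 1 = 4 ≡ 0 (mod 2).
  s_4 = 0 + 0 + 1 + 0 + 0 + 1 + 0 + 1 = 3 ≡ 1 (mod 2).
s = (0, 0, 0, 1)^T — this equals column 1 of H (binary 0001), so error is at position 1.
Correct: flip bit 1 of r = 010110000111001 to get c = 110110000111001.


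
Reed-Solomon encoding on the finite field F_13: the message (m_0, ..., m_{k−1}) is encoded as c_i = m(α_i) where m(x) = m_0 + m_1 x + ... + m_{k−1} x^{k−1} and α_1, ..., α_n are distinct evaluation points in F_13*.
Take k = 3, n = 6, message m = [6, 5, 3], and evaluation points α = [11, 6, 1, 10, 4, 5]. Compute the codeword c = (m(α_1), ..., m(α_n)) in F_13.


c = [8, 1, 1, 5, 9, 2]

Message polynomial: m(x) = 6 + 5·x + 3·x^2 (mod 13).
For each evaluation point α_i, compute m(α_i) mod 13:
  α_1 = 11: Horner steps 3 → 12 → 8, so m(11) = 8.
  α_2 = 6: Horner steps 3 → 10 → 1, so m(6) = 1.
  α_3 = 1: Horner steps 3 → 8 → 1, so m(1) = 1.
  α_4 = 10: Horner steps 3 → 9 → 5, so m(10) = 5.
  α_5 = 4: Horner steps 3 → 4 → 9, so m(4) = 9.
  α_6 = 5: Horner steps 3 → 7 → 2, so m(5) = 2.
Codeword c = [8, 1, 1, 5, 9, 2] ∈ F_13^6.


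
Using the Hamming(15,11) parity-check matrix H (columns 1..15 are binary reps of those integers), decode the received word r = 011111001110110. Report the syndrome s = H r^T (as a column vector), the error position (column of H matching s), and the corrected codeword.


s = (1, 1, 0, 1)^T, error position = 13, corrected codeword c = 011111001110010

Compute s = H r^T mod 2 one row at a time:
  s_1 = 0 + 1 + 1 + 1 + 0 + 1 + 1 + 0 = 5 ≡ 1 (mod 2).
  s_2 = 1 + 1 + 1 + 0 + 0 + 1 + 1 + 0 = 5 ≡ 1 (mod 2).
  s_3 = 1 + 1 + 1 + 0 + 1 + 1 + 1 + 0 = 6 ≡ 0 (mod 2).
  s_4 = 0 + 1 + 1 + 0 + 1 + 1 + 1 + 0 = 5 ≡ 1 (mod 2).
s = (1, 1, 0, 1)^T — this equals column 13 of H (binary 1101), so error is at position 13.
Correct: flip bit 13 of r = 011111001110110 to get c = 011111001110010.


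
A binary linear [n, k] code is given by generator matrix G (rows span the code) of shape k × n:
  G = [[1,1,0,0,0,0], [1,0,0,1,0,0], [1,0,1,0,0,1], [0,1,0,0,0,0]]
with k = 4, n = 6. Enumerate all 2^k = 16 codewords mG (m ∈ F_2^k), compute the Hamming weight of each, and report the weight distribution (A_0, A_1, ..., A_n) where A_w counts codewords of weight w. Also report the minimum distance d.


Weight distribution: A_0 = 1, A_1 = 3, A_2 = 4, A_3 = 4, A_4 = 3, A_5 = 1. Minimum distance d = 1.

Enumerate all 2^4 = 16 messages m ∈ F_2^4.
For each, compute codeword c = mG in F_2^6, then tally its weight.
  m = 0000 → c = 000000, weight = 0.
  m = 1000 → c = 110000, weight = 2.
  m = 0100 → c = 100100, weight = 2.
  m = 1100 → c = 010100, weight = 2.
  m = 0010 → c = 101001, weight = 3.
  m = 1010 → c = 011001, weight = 3.
  m = 0110 → c = 001101, weight = 3.
  m = 1110 → c = 111101, weight = 5.
  m = 0001 → c = 010000, weight = 1.
  m = 1001 → c = 100000, weight = 1.
  m = 0101 → c = 110100, weight = 3.
  m = 1101 → c = 000100, weight = 1.
  m = 0011 → c = 111001, weight = 4.
  m = 1011 → c = 001001, weight = 2.
  m = 0111 → c = 011101, weight = 4.
  m = 1111 → c = 101101, weight = 4.
Tally weights:
  weight 0: 1 codewords.
  weight 1: 3 codewords.
  weight 2: 4 codewords.
  weight 3: 4 codewords.
  weight 4: 3 codewords.
  weight 5: 1 codewords.
Minimum distance d = smallest w > 0 with A_w > 0 = 1.
Sanity: Σ A_w = 16 = 2^4 = 16 ✓.


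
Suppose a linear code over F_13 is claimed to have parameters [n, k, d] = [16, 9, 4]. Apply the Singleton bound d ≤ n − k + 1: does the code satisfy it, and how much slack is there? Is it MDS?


Singleton RHS = n − k + 1 = 8, slack = 4, bound satisfied, not MDS.

Singleton bound: d ≤ n − k + 1.
Here n = 16, k = 9, so n − k + 1 = 8.
Given d = 4, check d ≤ 8: YES.
Slack = (n − k + 1) − d = 4.
The code is NOT MDS (slack = 4 > 0).
Description: the claimed parameters are [16, 9, 4]_13; such a code would be non-MDS.


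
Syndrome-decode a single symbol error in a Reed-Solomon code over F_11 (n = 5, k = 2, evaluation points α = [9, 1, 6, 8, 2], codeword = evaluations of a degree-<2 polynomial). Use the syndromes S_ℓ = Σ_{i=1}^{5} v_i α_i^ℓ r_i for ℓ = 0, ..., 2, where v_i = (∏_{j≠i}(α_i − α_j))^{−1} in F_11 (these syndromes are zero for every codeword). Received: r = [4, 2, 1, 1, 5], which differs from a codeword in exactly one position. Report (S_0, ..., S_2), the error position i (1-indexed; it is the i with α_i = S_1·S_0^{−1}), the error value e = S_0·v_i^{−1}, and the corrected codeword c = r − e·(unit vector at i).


S = (5, 8, 4), error at position 3, error magnitude e = 6, c = [4, 2, 6, 1, 5].

Step 1: column multipliers v_i = (∏_{j≠i}(α_i − α_j))^{−1} mod 11.
  i = 1 (α = 9): (9−1)(9−6)(9−8)(9−2) = 8·3·1·7 = 168 ≡ 3, so v_1 = 3^{−1} = 4 (mod 11).
  i = 2 (α = 1): (1−9)(1−6)(1−8)(1−2) = (−8)·(−5)·(−7)·(−1) = 280 ≡ 5, so v_2 = 5^{−1} = 9 (mod 11).
  i = 3 (α = 6): (6−9)(6−1)(6−8)(6−2) = (−3)·5·(−2)·4 = 120 ≡ 10, so v_3 = 10^{−1} = 10 (mod 11).
  i = 4 (α = 8): (8−9)(8−1)(8−6)(8−2) = (−1)·7·2·6 = −84 ≡ 4, so v_4 = 4^{−1} = 3 (mod 11).
  i = 5 (α = 2): (2−9)(2−1)(2−6)(2−8) = (−7)·1·(−4)·(−6) = −168 ≡ 8, so v_5 = 8^{−1} = 7 (mod 11).
  v = [4, 9, 10, 3, 7].
Step 2: syndromes of r = [4, 2, 1, 1, 5] (all sums mod 11).
  S_0 = Σ v_i r_i = 4·4 + 9·2 + 10·1 + 3·1 + 7·5 = 82 ≡ 5.
  S_1 = Σ v_i α_i r_i = 4·9·4 + 9·1·2 + 10·6·1 + 3·8·1 + 7·2·5 = 316 ≡ 8.
  α_i^2 mod 11 = [4, 1, 3, 9, 4].
  S_2 = Σ v_i α_i^2 r_i = 4·4·4 + 9·1·2 + 10·3·1 + 3·9·1 + 7·4·5 = 279 ≡ 4.
  S = (5, 8, 4) ≠ 0, so r is not a codeword (an error is present).
Step 3: locate the error. For a single error e at position i, S_ℓ = v_i·e·α_i^ℓ, so α_err = S_1/S_0.
  S_0^{−1} = 5^{−1} = 9 (mod 11), so α_err = 8·9 = 72 ≡ 6 = α_3. Error position i = 3.
  Consistency check: S_2/S_1 = 4·7 = 28 ≡ 6 = α_err ✓ (single-error assumption holds).
Step 4: error magnitude e = S_0/v_3 = S_0·∏_{j≠3}(α_3 − α_j) = 5·10 = 50 ≡ 6 (mod 11).
Step 5: correct position 3: c_3 = r_3 − e = 1 − 6 ≡ 6 (mod 11). Hence c = [4, 2, 6, 1, 5].
  Check: interpolating c through the α_i gives m(x) = 10 + 3·x (degree < 2) with m(α_i) = c_i for every i, so c is indeed a codeword.


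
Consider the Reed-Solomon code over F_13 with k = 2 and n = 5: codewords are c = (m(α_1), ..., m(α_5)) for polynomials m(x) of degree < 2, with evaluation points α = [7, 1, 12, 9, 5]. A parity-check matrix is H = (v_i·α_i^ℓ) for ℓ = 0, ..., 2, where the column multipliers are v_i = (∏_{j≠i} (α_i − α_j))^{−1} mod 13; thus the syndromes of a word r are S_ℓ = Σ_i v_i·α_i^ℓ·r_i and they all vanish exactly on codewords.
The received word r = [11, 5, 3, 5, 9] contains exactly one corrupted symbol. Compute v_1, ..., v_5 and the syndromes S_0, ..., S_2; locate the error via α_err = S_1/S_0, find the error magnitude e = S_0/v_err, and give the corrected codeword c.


S = (6, 2, 5), error at position 4, error magnitude e = 5, c = [11, 5, 3, 0, 9].

Step 1: column multipliers v_i = (∏_{j≠i}(α_i − α_j))^{−1} mod 13.
  i = 1 (α = 7): (7−1)(7−12)(7−9)(7−5) = 6·(−5)·(−2)·2 = 120 ≡ 3, so v_1 = 3^{−1} = 9 (mod 13).
  i = 2 (α = 1): (1−7)(1−12)(1−9)(1−5) = (−6)·(−11)·(−8)·(−4) = 2112 ≡ 6, so v_2 = 6^{−1} = 11 (mod 13).
  i = 3 (α = 12): (12−7)(12−1)(12−9)(12−5) = 5·11·3·7 = 1155 ≡ 11, so v_3 = 11^{−1} = 6 (mod 13).
  i = 4 (α = 9): (9−7)(9−1)(9−12)(9−5) = 2·8·(−3)·4 = −192 ≡ 3, so v_4 = 3^{−1} = 9 (mod 13).
  i = 5 (α = 5): (5−7)(5−1)(5−12)(5−9) = (−2)·4·(−7)·(−4) = −224 ≡ 10, so v_5 = 10^{−1} = 4 (mod 13).
  v = [9, 11, 6, 9, 4].
Step 2: syndromes of r = [11, 5, 3, 5, 9] (all sums mod 13).
  S_0 = Σ v_i r_i = 9·11 + 11·5 + 6·3 + 9·5 + 4·9 = 253 ≡ 6.
  S_1 = Σ v_i α_i r_i = 9·7·11 + 11·1·5 + 6·12·3 + 9·9·5 + 4·5·9 = 1549 ≡ 2.
  α_i^2 mod 13 = [10, 1, 1, 3, 12].
  S_2 = Σ v_i α_i^2 r_i = 9·10·11 + 11·1·5 + 6·1·3 + 9·3·5 + 4·12·9 = 1630 ≡ 5.
  S = (6, 2, 5) ≠ 0, so r is not a codeword (an error is present).
Step 3: locate the error. For a single error e at position i, S_ℓ = v_i·e·α_i^ℓ, so α_err = S_1/S_0.
  S_0^{−1} = 6^{−1} = 11 (mod 13), so α_err = 2·11 = 22 ≡ 9 = α_4. Error position i = 4.
  Consistency check: S_2/S_1 = 5·7 = 35 ≡ 9 = α_err ✓ (single-error assumption holds).
Step 4: error magnitude e = S_0/v_4 = S_0·∏_{j≠4}(α_4 − α_j) = 6·3 = 18 ≡ 5 (mod 13).
Step 5: correct position 4: c_4 = r_4 − e = 5 − 5 ≡ 0 (mod 13). Hence c = [11, 5, 3, 0, 9].
  Check: interpolating c through the α_i gives m(x) = 4 + 1·x (degree < 2) with m(α_i) = c_i for every i, so c is indeed a codeword.


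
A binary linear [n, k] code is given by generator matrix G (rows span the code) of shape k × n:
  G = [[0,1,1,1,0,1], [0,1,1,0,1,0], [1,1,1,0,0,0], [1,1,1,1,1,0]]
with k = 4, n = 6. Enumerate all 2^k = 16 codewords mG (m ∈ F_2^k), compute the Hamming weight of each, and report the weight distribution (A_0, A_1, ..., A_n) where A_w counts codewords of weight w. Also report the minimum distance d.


Weight distribution: A_0 = 1, A_1 = 1, A_2 = 3, A_3 = 6, A_4 = 3, A_5 = 1, A_6 = 1. Minimum distance d = 1.

Enumerate all 2^4 = 16 messages m ∈ F_2^4.
For each, compute codeword c = mG in F_2^6, then tally its weight.
  m = 0000 → c = 000000, weight = 0.
  m = 1000 → c = 011101, weight = 4.
  m = 0100 → c = 011010, weight = 3.
  m = 1100 → c = 000111, weight = 3.
  m = 0010 → c = 111000, weight = 3.
  m = 1010 → c = 100101, weight = 3.
  m = 0110 → c = 100010, weight = 2.
  m = 1110 → c = 111111, weight = 6.
  m = 0001 → c = 111110, weight = 5.
  m = 1001 → c = 100011, weight = 3.
  m = 0101 → c = 100100, weight = 2.
  m = 1101 → c = 111001, weight = 4.
  m = 0011 → c = 000110, weight = 2.
  m = 1011 → c = 011011, weight = 4.
  m = 0111 → c = 011100, weight = 3.
  m = 1111 → c = 000001, weight = 1.
Tally weights:
  weight 0: 1 codewords.
  weight 1: 1 codewords.
  weight 2: 3 codewords.
  weight 3: 6 codewords.
  weight 4: 3 codewords.
  weight 5: 1 codewords.
  weight 6: 1 codewords.
Minimum distance d = smallest w > 0 with A_w > 0 = 1.
Sanity: Σ A_w = 16 = 2^4 = 16 ✓.


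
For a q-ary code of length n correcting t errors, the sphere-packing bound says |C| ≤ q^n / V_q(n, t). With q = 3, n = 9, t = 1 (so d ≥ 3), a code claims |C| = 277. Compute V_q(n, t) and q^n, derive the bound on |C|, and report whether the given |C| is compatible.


V_q(n, t) = 19, q^n = 19683, Hamming bound = 1035, |C| = 277 ≤ bound (satisfied).

Step 1: Compute V_q(n, t) = Σ_{j=0}^1 C(n, j) (q−1)^j.
  j = 0: C(9,0)·(2)^0 = 1·1 = 1.
  j = 1: C(9,1)·(2)^1 = 9·2 = 18.
  V_q(n, t) = 1 + 18 = 19.
Step 2: q^n = 3^9 = 19683.
Step 3: Hamming bound ⌊q^n / V_q(n,t)⌋ = ⌊19683/19⌋ = 1035.
Step 4: Compare |C| = 277 to 1035: satisfied.
The claimed |C| lies below the Hamming bound.


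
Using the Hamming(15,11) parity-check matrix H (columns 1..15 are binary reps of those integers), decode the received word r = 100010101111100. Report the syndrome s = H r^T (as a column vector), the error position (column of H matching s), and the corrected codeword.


s = (1, 0, 1, 0)^T, error position = 10, corrected codeword c = 100010101011100

Compute s = H r^T mod 2 one row at a time:
  s_1 = 0 + 1 + 1 + 1 + 1 + 1 + 0 + 0 = 5 ≡ 1 (mod 2).
  s_2 = 0 + 1 + 0 + 1 + 1 + 1 + 0 + 0 = 4 ≡ 0 (mod 2).
  s_3 = 0 + 0 + 0 + 1 + 1 + 1 + 0 + 0 = 3 ≡ 1 (mod 2).
  s_4 = 1 + 0 + 1 + 1 + 1 + 1 + 1 + 0 = 6 ≡ 0 (mod 2).
s = (1, 0, 1, 0)^T — this equals column 10 of H (binary 1010), so error is at position 10.
Correct: flip bit 10 of r = 100010101111100 to get c = 100010101011100.


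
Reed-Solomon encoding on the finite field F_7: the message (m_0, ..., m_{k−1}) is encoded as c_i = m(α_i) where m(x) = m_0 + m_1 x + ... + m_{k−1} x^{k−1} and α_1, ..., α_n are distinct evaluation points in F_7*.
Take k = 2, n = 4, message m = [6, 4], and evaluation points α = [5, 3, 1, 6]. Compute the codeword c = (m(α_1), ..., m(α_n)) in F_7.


c = [5, 4, 3, 2]

Message polynomial: m(x) = 6 + 4·x (mod 7).
For each evaluation point α_i, compute m(α_i) mod 7:
  α_1 = 5: Horner steps 4 → 5, so m(5) = 5.
  α_2 = 3: Horner steps 4 → 4, so m(3) = 4.
  α_3 = 1: Horner steps 4 → 3, so m(1) = 3.
  α_4 = 6: Horner steps 4 → 2, so m(6) = 2.
Codeword c = [5, 4, 3, 2] ∈ F_7^4.


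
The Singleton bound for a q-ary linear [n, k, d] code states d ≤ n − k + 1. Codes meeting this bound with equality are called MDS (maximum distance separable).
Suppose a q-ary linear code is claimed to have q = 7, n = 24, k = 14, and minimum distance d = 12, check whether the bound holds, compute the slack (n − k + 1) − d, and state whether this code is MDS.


Singleton RHS = n − k + 1 = 11, slack = -1, bound violated (no such code; not MDS).

Singleton bound: d ≤ n − k + 1.
Here n = 24, k = 14, so n − k + 1 = 11.
Given d = 12, check d ≤ 11: NO.
Slack = (n − k + 1) − d = -1.
The slack is negative: d = 12 exceeds n − k + 1 = 11 by 1, so the Singleton bound is violated and no linear [24, 14, 12]_7 code can exist. In particular it is not MDS (MDS requires d = n − k + 1 exactly).
Description: the claimed parameters are [24, 14, 12]_7; such a code would be impossible (violates the Singleton bound).
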